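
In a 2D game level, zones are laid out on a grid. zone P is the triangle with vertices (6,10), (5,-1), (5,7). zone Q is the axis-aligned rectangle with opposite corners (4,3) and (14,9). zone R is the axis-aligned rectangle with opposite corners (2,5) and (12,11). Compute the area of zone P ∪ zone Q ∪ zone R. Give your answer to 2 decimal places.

By inclusion–exclusion:
Individual areas: |zone P| = 4, |zone Q| = 60, |zone R| = 60.
|zone P∩zone Q| = 3.1515.
|zone P∩zone R| = 2.3636.
|zone Q∩zone R|: x∈[4,12], y∈[5,9] → 8·4 = 32.
|zone P∩zone Q∩zone R| = 2.2424.
|zone P ∪ zone Q ∪ zone R| = 124 − 37.5152 + 2.2424 = 88.73.

88.73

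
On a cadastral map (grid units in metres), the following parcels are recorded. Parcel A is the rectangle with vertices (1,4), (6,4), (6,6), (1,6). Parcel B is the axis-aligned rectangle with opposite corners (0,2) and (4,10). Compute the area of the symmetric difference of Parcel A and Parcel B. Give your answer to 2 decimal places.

|Parcel A∩Parcel B|: x∈[1,4], y∈[4,6] → 3·2 = 6.
|Parcel A △ Parcel B| = |Parcel A| + |Parcel B| − 2·|Parcel A∩Parcel B| = 10 + 32 − 12 = 30.00.

30.00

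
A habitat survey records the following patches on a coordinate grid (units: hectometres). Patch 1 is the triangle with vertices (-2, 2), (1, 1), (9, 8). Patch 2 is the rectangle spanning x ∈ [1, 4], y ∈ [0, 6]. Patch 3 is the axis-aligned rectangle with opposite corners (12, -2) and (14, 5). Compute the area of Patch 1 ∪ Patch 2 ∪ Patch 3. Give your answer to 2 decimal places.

40.07

By inclusion–exclusion:
Individual areas: |Patch 1| = 14.5, |Patch 2| = 18, |Patch 3| = 14.
|Patch 1∩Patch 2| = 6.4261.
|Patch 1∩Patch 3| = 0.
|Patch 2∩Patch 3| = 0 (no overlap).
|Patch 1∩Patch 2∩Patch 3| = 0.
|Patch 1 ∪ Patch 2 ∪ Patch 3| = 46.5 − 6.4261 + 0 = 40.07.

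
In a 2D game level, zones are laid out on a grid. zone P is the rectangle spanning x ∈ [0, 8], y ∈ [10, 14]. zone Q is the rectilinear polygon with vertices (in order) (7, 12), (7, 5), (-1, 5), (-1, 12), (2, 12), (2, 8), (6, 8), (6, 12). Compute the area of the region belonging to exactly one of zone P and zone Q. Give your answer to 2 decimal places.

|zone P| = 32, |zone Q| = 40, |zone P∩zone Q| = 6.
|zone P △ zone Q| = |zone P| + |zone Q| − 2·|zone P∩zone Q| = 32 + 40 − 12 = 60.00.

60.00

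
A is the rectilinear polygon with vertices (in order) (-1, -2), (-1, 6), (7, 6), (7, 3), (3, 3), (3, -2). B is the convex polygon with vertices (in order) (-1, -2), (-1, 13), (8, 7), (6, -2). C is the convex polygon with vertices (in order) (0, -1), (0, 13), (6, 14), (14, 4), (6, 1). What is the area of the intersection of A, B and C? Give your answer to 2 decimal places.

The intersection is the polygon with vertices (7,6), (7,3), (3,3), (3,0), (0,-1), (0,6).
By the shoelace formula its area is 31.50.

31.50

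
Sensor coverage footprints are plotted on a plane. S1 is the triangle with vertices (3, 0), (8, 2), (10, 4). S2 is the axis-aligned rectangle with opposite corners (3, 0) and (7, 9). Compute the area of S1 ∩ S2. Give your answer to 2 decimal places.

The intersection is the polygon with vertices (3,0), (7,2.286), (7,1.6).
By the shoelace formula its area is 1.37.

1.37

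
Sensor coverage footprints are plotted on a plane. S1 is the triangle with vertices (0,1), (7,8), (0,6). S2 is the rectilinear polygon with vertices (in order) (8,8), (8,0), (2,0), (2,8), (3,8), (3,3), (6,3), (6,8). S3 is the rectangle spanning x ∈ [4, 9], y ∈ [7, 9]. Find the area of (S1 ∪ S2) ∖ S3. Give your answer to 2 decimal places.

44.07

|S1 ∪ S2| = 46.9286.
|(S1 ∪ S2) ∩ S3| = 2.8571.
|(S1 ∪ S2) ∖ S3| = 46.9286 − 2.8571 = 44.07.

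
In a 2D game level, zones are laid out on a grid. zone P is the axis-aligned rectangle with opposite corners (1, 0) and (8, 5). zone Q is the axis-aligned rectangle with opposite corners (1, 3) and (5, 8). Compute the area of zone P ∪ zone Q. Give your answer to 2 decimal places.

47.00

By inclusion–exclusion:
Individual areas: |zone P| = 35, |zone Q| = 20.
|zone P∩zone Q|: x∈[1,5], y∈[3,5] → 4·2 = 8.
|zone P ∪ zone Q| = 55 − 8 = 47.00.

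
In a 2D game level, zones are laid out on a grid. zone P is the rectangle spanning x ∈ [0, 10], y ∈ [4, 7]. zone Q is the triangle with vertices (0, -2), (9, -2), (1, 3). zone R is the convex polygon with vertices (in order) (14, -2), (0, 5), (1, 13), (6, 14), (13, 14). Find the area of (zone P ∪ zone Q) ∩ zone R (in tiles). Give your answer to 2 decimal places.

28.75

The region (zone P ∪ zone Q) ∩ zone R is the polygon with vertices (10,7), (10,4), (2,4), (0,5), (0.25,7).
By the shoelace formula its area is 28.75.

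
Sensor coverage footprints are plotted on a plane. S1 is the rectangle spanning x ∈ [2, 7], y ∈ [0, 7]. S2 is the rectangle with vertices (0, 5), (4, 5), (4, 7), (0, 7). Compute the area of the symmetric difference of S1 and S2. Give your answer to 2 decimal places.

35.00

|S1∩S2|: x∈[2,4], y∈[5,7] → 2·2 = 4.
|S1 △ S2| = |S1| + |S2| − 2·|S1∩S2| = 35 + 8 − 8 = 35.00.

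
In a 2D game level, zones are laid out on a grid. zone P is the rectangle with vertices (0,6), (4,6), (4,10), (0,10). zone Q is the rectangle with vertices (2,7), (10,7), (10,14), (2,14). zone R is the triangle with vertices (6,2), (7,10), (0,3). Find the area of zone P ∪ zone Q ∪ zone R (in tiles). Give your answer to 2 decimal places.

86.06

By inclusion–exclusion:
Individual areas: |zone P| = 16, |zone Q| = 56, |zone R| = 24.5.
|zone P∩zone Q|: x∈[2,4], y∈[7,10] → 2·3 = 6.
|zone P∩zone R| = 0.5.
|zone Q∩zone R| = 3.9375.
|zone P∩zone Q∩zone R| = 0.
|zone P ∪ zone Q ∪ zone R| = 96.5 − 10.4375 + 0 = 86.06.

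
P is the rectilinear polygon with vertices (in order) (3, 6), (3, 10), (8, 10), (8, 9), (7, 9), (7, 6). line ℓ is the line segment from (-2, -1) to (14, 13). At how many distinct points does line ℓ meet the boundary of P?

The segment meets the boundary at (7,6.875), (6,6).

2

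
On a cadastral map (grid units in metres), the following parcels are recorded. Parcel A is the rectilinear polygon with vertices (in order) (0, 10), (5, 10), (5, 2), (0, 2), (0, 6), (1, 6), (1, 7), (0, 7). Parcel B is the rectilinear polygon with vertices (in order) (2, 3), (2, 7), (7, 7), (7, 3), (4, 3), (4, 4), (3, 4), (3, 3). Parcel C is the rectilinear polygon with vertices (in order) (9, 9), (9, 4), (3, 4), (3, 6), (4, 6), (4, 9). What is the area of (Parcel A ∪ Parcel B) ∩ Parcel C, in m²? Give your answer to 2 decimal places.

The region (Parcel A ∪ Parcel B) ∩ Parcel C is the polygon with vertices (5,7), (7,7), (7,4), (3,4), (3,6), (4,6), (4,9), (5,9).
By the shoelace formula its area is 13.00.

13.00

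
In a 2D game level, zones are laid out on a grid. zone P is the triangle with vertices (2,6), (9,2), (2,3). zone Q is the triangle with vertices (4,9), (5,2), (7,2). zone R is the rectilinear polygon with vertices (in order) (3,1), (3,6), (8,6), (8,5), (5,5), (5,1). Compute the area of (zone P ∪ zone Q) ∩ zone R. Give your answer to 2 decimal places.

|zone P ∪ zone Q| = 14.8981.
|(zone P ∪ zone Q) ∩ zone R| = 5.55.

5.55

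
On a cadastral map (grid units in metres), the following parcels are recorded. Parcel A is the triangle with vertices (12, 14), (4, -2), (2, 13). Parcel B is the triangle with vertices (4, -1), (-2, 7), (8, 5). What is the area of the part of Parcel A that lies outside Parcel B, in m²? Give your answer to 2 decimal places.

|Parcel A| = 76, |Parcel A∩Parcel B| = 16.9133.
|Parcel A ∖ Parcel B| = |Parcel A| − |Parcel A∩Parcel B| = 76 − 16.9133 = 59.09.

59.09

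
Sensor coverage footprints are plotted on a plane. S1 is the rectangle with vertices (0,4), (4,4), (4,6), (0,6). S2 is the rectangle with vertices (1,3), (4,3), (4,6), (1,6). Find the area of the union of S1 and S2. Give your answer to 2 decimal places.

11.00

By inclusion–exclusion:
Individual areas: |S1| = 8, |S2| = 9.
|S1∩S2|: x∈[1,4], y∈[4,6] → 3·2 = 6.
|S1 ∪ S2| = 17 − 6 = 11.00.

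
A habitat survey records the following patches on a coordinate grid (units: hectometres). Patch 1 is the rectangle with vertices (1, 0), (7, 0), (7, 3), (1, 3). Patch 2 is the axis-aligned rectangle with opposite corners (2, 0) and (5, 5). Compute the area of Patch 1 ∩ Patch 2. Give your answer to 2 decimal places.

9.00

|Patch 1∩Patch 2|: x∈[2,5], y∈[0,3] → 3·3 = 9.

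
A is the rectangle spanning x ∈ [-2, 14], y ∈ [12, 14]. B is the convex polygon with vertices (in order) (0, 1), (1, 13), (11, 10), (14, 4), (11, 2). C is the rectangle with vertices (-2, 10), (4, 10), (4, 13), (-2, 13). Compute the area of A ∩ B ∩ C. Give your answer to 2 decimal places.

The intersection is the polygon with vertices (1,13), (4,12.1), (4,12), (0.917,12).
By the shoelace formula its area is 1.69.

1.69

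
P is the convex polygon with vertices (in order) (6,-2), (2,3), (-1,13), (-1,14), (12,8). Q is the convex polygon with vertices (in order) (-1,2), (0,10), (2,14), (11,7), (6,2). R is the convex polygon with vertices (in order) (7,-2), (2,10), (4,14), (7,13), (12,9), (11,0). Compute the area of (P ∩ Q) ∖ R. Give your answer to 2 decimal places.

25.27

|P ∩ Q| = 71.5176.
|(P ∩ Q) ∩ R| = 46.2461.
|(P ∩ Q) ∖ R| = 71.5176 − 46.2461 = 25.27.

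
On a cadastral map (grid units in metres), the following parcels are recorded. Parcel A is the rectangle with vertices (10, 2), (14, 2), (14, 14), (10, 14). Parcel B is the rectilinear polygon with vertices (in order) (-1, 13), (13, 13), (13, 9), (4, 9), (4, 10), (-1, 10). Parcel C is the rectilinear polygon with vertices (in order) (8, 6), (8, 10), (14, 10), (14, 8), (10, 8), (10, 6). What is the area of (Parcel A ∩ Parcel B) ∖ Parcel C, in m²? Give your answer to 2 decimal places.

|Parcel A ∩ Parcel B| = 12.
|(Parcel A ∩ Parcel B) ∩ Parcel C| = 3.
|(Parcel A ∩ Parcel B) ∖ Parcel C| = 12 − 3 = 9.00.

9.00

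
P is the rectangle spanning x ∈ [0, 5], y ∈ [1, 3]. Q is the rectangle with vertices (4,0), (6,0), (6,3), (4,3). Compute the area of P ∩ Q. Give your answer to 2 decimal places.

|P∩Q|: x∈[4,5], y∈[1,3] → 1·2 = 2.

2.00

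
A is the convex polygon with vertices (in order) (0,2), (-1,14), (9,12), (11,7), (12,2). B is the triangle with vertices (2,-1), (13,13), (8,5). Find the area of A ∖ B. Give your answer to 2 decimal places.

|A| = 121.5, |A∩B| = 6.7557.
|A ∖ B| = |A| − |A∩B| = 121.5 − 6.7557 = 114.74.

114.74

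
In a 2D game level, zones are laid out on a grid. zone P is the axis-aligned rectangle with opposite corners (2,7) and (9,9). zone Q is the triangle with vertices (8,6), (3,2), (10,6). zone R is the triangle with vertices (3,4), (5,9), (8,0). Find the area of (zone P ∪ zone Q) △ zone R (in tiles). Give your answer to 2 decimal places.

29.14

|zone P ∪ zone Q| = 18.
|(zone P ∪ zone Q) ∩ zone R| = 2.6815.
|(zone P ∪ zone Q) △ zone R| = 18 + 16.5 − 5.363 = 29.14.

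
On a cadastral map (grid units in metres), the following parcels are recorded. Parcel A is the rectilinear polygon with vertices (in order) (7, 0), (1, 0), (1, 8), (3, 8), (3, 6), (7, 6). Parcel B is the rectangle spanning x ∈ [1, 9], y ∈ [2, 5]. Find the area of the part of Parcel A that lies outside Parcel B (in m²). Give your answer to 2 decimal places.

22.00

|Parcel A| = 40, |Parcel A∩Parcel B| = 18.
|Parcel A ∖ Parcel B| = |Parcel A| − |Parcel A∩Parcel B| = 40 − 18 = 22.00.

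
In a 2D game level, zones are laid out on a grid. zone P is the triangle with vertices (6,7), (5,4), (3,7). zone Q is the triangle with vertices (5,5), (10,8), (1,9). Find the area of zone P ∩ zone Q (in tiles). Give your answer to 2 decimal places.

The intersection is the polygon with vertices (5.417,5.25), (5,5), (3,7), (6,7).
By the shoelace formula its area is 3.29.

3.29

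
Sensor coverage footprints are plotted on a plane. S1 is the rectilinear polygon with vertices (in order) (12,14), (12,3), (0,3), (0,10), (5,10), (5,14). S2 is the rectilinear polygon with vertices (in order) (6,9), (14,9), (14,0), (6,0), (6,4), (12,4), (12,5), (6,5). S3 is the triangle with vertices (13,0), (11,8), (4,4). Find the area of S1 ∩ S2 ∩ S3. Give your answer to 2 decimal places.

14.97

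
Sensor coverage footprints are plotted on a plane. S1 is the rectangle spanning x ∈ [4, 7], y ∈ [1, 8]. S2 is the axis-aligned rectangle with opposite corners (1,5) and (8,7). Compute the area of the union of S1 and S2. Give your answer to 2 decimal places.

29.00

By inclusion–exclusion:
Individual areas: |S1| = 21, |S2| = 14.
|S1∩S2|: x∈[4,7], y∈[5,7] → 3·2 = 6.
|S1 ∪ S2| = 35 − 6 = 29.00.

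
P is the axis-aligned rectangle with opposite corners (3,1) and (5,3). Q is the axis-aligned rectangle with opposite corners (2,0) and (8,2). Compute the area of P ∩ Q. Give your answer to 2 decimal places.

2.00

|P∩Q|: x∈[3,5], y∈[1,2] → 2·1 = 2.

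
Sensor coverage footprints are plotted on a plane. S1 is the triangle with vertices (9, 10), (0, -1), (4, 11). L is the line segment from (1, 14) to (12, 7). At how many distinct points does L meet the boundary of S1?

2

The segment meets the boundary at (8.413,9.283), (6.5,10.5).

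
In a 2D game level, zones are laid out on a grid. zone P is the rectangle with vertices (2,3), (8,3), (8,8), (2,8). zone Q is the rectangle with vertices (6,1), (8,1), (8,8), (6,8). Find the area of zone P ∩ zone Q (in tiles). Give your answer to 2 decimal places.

10.00

|zone P∩zone Q|: x∈[6,8], y∈[3,8] → 2·5 = 10.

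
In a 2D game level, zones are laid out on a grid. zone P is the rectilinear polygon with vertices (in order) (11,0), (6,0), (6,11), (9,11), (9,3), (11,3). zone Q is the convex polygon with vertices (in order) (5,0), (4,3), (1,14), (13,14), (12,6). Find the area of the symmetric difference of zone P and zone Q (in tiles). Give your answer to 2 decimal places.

|zone P| = 39, |zone Q| = 110, |zone P∩zone Q| = 26.5714.
|zone P △ zone Q| = |zone P| + |zone Q| − 2·|zone P∩zone Q| = 39 + 110 − 53.1429 = 95.86.

95.86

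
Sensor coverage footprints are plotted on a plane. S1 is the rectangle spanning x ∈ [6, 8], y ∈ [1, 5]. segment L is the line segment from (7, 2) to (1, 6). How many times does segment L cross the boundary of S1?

1

The segment meets the boundary at (6,2.667).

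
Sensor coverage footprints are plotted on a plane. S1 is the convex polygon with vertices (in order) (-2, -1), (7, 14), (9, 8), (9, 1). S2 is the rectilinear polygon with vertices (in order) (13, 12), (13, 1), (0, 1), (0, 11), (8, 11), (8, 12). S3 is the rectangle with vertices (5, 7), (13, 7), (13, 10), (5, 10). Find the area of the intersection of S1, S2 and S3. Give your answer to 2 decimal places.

11.33

The intersection is the polygon with vertices (9,8), (9,7), (5,7), (5,10), (8.333,10).
By the shoelace formula its area is 11.33.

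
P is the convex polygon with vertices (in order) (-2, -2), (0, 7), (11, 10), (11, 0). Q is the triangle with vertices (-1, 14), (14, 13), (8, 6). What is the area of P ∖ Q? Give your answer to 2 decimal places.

|P| = 111.5, |P∩Q| = 9.8804.
|P ∖ Q| = |P| − |P∩Q| = 111.5 − 9.8804 = 101.62.

101.62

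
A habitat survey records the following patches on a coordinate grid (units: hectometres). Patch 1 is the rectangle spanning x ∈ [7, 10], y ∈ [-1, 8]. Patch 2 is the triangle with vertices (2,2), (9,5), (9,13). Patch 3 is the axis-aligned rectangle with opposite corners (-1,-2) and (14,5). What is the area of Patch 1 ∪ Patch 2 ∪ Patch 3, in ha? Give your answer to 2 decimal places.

By inclusion–exclusion:
Individual areas: |Patch 1| = 27, |Patch 2| = 28, |Patch 3| = 105.
|Patch 1∩Patch 2| = 6.8571.
|Patch 1∩Patch 3|: x∈[7,10], y∈[-1,5] → 3·6 = 18.
|Patch 2∩Patch 3| = 7.6364.
|Patch 1∩Patch 2∩Patch 3| = 0.8571.
|Patch 1 ∪ Patch 2 ∪ Patch 3| = 160 − 32.4935 + 0.8571 = 128.36.

128.36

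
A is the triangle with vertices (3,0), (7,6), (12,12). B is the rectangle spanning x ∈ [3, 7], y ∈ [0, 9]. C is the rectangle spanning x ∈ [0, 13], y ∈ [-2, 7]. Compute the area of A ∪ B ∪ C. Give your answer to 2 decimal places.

126.04

By inclusion–exclusion:
Individual areas: |A| = 3, |B| = 36, |C| = 117.
|A∩B| = 1.3333.
|A∩C| = 1.9583.
|B∩C|: x∈[3,7], y∈[0,7] → 4·7 = 28.
|A∩B∩C| = 1.3333.
|A ∪ B ∪ C| = 156 − 31.2917 + 1.3333 = 126.04.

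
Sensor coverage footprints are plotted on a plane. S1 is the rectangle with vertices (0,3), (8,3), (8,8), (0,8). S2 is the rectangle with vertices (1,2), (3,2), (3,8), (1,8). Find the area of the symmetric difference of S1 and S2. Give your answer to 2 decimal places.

|S1∩S2|: x∈[1,3], y∈[3,8] → 2·5 = 10.
|S1 △ S2| = |S1| + |S2| − 2·|S1∩S2| = 40 + 12 − 20 = 32.00.

32.00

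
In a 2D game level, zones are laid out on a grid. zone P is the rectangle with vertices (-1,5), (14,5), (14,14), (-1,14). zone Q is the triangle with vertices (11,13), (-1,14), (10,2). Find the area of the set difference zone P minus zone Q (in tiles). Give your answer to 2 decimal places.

73.03

|zone P| = 135, |zone P∩zone Q| = 61.9659.
|zone P ∖ zone Q| = |zone P| − |zone P∩zone Q| = 135 − 61.9659 = 73.03.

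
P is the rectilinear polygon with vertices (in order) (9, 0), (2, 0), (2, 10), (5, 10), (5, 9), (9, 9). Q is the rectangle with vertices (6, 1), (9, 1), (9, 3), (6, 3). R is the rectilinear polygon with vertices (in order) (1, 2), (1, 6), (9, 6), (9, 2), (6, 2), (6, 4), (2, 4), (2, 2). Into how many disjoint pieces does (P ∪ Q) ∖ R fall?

(P ∪ Q) ∖ R splits into 2 disjoint pieces (area 22, area 24).

2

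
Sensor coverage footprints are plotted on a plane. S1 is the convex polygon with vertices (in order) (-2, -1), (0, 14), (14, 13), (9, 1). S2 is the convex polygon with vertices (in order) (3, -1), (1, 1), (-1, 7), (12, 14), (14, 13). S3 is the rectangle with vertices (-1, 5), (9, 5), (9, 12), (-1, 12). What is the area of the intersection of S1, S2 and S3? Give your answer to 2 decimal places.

45.06

The intersection is the polygon with vertices (8.286,12), (9,12), (9,6.636), (7.714,5), (-0.333,5), (-0.952,6.857), (-0.928,7.039).
By the shoelace formula its area is 45.06.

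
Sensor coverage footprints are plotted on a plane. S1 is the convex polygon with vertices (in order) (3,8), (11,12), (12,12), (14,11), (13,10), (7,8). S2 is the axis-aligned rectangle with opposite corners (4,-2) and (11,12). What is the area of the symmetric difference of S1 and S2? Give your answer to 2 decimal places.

90.33

|S1| = 18.5, |S2| = 98, |S1∩S2| = 13.0833.
|S1 △ S2| = |S1| + |S2| − 2·|S1∩S2| = 18.5 + 98 − 26.1667 = 90.33.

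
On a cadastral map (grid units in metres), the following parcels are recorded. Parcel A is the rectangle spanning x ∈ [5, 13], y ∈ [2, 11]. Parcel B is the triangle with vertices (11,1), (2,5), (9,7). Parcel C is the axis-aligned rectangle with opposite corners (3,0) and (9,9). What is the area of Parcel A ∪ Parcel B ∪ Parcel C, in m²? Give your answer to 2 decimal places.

By inclusion–exclusion:
Individual areas: |Parcel A| = 72, |Parcel B| = 23, |Parcel C| = 54.
|Parcel A∩Parcel B| = 18.756.
|Parcel A∩Parcel C|: x∈[5,9], y∈[2,9] → 4·7 = 28.
|Parcel B∩Parcel C| = 17.5238.
|Parcel A∩Parcel B∩Parcel C| = 14.5893.
|Parcel A ∪ Parcel B ∪ Parcel C| = 149 − 64.2798 + 14.5893 = 99.31.

99.31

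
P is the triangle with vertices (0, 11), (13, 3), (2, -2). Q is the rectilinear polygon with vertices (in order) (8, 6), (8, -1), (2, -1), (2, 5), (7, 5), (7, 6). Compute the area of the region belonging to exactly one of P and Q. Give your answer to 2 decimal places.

46.06

|P| = 76.5, |Q| = 37, |P∩Q| = 33.7182.
|P △ Q| = |P| + |Q| − 2·|P∩Q| = 76.5 + 37 − 67.4364 = 46.06.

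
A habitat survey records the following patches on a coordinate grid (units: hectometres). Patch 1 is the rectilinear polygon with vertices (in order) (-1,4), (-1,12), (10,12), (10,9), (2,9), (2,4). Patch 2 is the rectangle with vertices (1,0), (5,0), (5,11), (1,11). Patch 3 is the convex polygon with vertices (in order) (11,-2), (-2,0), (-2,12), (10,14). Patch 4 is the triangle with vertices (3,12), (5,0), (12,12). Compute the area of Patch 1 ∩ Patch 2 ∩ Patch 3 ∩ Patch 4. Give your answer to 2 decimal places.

The intersection is the polygon with vertices (5,11), (5,9), (3.5,9), (3.167,11).
By the shoelace formula its area is 3.33.

3.33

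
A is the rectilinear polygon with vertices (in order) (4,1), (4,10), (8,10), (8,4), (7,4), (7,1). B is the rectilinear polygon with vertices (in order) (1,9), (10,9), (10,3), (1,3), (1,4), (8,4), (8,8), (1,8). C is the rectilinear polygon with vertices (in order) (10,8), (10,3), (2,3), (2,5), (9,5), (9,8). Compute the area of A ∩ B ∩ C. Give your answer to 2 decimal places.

3.00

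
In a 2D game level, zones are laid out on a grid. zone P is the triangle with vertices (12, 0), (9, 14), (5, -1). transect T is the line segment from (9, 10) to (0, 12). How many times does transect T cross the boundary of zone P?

1

The segment meets the boundary at (7.993,10.224).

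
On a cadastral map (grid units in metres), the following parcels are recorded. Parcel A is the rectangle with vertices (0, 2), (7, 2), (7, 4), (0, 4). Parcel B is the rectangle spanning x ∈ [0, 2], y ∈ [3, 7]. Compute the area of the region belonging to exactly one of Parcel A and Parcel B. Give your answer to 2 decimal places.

|Parcel A∩Parcel B|: x∈[0,2], y∈[3,4] → 2·1 = 2.
|Parcel A △ Parcel B| = |Parcel A| + |Parcel B| − 2·|Parcel A∩Parcel B| = 14 + 8 − 4 = 18.00.

18.00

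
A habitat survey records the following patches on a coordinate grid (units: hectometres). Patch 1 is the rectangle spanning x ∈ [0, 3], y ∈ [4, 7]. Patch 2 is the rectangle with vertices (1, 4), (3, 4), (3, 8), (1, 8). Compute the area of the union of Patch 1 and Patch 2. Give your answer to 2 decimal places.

By inclusion–exclusion:
Individual areas: |Patch 1| = 9, |Patch 2| = 8.
|Patch 1∩Patch 2|: x∈[1,3], y∈[4,7] → 2·3 = 6.
|Patch 1 ∪ Patch 2| = 17 − 6 = 11.00.

11.00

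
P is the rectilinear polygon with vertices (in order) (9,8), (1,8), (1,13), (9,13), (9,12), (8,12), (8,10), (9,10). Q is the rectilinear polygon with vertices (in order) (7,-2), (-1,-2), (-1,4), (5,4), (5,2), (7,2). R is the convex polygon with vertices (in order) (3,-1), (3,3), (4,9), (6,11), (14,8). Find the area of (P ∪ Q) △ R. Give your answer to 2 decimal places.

|P ∪ Q| = 82.
|(P ∪ Q) ∩ R| = 20.7292.
|(P ∪ Q) △ R| = 82 + 63.5 − 41.4583 = 104.04.

104.04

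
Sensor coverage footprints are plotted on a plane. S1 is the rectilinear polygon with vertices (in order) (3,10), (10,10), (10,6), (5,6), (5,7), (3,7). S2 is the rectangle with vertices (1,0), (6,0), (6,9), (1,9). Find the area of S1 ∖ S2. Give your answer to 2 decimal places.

19.00

|S1| = 26, |S1∩S2| = 7.
|S1 ∖ S2| = |S1| − |S1∩S2| = 26 − 7 = 19.00.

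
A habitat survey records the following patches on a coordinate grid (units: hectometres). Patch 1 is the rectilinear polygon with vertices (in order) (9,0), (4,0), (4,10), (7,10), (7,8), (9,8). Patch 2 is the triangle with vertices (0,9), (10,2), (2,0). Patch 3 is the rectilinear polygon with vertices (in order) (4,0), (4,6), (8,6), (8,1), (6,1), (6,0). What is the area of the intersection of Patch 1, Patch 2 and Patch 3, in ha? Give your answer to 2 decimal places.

15.17

The intersection is the polygon with vertices (8,3.4), (8,1.5), (6,1), (4,0.5), (4,6), (4.286,6).
By the shoelace formula its area is 15.17.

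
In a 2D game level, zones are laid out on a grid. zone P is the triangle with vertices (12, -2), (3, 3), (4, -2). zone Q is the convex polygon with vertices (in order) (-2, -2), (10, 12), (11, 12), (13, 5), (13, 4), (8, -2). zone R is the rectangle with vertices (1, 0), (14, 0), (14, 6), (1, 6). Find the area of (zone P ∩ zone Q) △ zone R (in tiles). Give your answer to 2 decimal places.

|zone P ∩ zone Q| = 16.962.
|(zone P ∩ zone Q) ∩ zone R| = 7.2.
|(zone P ∩ zone Q) △ zone R| = 16.962 + 78 − 14.4 = 80.56.

80.56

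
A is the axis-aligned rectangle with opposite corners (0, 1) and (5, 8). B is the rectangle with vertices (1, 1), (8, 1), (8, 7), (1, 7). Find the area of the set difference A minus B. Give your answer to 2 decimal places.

|A∩B|: x∈[1,5], y∈[1,7] → 4·6 = 24.
|A| = 35.
|A ∖ B| = |A| − |A∩B| = 35 − 24 = 11.00.

11.00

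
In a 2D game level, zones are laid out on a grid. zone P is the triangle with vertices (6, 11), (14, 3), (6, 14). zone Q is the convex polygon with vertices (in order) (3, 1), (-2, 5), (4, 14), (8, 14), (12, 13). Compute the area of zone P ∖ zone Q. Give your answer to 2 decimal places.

|zone P| = 12, |zone P∩zone Q| = 7.2396.
|zone P ∖ zone Q| = |zone P| − |zone P∩zone Q| = 12 − 7.2396 = 4.76.

4.76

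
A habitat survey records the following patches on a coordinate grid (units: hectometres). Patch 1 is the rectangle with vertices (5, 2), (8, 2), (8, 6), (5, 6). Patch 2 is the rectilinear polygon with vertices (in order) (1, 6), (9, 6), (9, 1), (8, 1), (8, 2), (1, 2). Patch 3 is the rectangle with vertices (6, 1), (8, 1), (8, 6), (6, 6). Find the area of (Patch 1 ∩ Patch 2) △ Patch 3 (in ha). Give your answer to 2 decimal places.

|Patch 1 ∩ Patch 2| = 12.
|(Patch 1 ∩ Patch 2) ∩ Patch 3| = 8.
|(Patch 1 ∩ Patch 2) △ Patch 3| = 12 + 10 − 16 = 6.00.

6.00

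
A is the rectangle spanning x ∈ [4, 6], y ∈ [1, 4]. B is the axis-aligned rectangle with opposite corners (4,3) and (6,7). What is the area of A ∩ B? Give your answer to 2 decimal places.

|A∩B|: x∈[4,6], y∈[3,4] → 2·1 = 2.

2.00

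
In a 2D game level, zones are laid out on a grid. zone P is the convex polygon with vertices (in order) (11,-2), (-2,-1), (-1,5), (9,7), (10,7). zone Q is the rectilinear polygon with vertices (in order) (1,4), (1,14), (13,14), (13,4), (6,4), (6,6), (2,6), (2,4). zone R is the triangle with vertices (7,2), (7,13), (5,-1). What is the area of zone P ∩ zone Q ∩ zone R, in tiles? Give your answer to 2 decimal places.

The intersection is the polygon with vertices (6,4), (6,6), (6.059,6.412), (7,6.6), (7,4).
By the shoelace formula its area is 2.49.

2.49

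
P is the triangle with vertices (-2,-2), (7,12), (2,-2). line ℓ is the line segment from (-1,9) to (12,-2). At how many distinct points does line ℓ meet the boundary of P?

2

The segment meets the boundary at (4.321,4.498), (2.932,5.673).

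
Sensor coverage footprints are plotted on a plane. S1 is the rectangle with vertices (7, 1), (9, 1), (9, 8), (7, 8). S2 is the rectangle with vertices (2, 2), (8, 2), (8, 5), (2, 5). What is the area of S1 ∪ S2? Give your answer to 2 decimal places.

By inclusion–exclusion:
Individual areas: |S1| = 14, |S2| = 18.
|S1∩S2|: x∈[7,8], y∈[2,5] → 1·3 = 3.
|S1 ∪ S2| = 32 − 3 = 29.00.

29.00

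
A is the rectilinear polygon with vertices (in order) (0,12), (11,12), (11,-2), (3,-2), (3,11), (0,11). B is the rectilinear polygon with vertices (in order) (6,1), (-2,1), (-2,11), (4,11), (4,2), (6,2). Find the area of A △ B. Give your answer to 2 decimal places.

153.00

|A| = 115, |B| = 62, |A∩B| = 12.
|A △ B| = |A| + |B| − 2·|A∩B| = 115 + 62 − 24 = 153.00.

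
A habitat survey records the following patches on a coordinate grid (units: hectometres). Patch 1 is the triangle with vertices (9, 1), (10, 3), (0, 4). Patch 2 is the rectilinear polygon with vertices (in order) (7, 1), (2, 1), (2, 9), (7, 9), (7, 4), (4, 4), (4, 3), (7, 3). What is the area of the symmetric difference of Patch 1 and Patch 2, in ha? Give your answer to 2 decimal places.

39.70

|Patch 1| = 10.5, |Patch 2| = 37, |Patch 1∩Patch 2| = 3.9.
|Patch 1 △ Patch 2| = |Patch 1| + |Patch 2| − 2·|Patch 1∩Patch 2| = 10.5 + 37 − 7.8 = 39.70.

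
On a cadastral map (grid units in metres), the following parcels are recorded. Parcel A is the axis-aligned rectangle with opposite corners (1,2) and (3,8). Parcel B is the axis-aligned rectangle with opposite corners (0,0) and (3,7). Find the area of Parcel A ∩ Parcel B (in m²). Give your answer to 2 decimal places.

10.00

|Parcel A∩Parcel B|: x∈[1,3], y∈[2,7] → 2·5 = 10.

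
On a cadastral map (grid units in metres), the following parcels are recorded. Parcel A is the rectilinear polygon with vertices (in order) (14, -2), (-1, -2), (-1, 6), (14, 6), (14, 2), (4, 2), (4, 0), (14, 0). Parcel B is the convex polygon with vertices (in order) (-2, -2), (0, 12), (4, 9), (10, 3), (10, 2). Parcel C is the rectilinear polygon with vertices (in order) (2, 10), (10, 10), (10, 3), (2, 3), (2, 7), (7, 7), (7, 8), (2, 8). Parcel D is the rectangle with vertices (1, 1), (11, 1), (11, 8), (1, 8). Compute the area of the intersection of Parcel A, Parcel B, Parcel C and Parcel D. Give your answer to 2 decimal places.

The intersection is the polygon with vertices (10,3), (2,3), (2,6), (7,6).
By the shoelace formula its area is 19.50.

19.50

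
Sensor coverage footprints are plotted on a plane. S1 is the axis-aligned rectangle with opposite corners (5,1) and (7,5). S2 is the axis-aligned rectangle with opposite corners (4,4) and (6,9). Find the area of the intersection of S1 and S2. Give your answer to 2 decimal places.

1.00

|S1∩S2|: x∈[5,6], y∈[4,5] → 1·1 = 1.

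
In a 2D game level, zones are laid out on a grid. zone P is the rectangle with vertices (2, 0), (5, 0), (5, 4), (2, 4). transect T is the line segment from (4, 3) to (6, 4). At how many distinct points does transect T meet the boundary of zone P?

1

The segment meets the boundary at (5,3.5).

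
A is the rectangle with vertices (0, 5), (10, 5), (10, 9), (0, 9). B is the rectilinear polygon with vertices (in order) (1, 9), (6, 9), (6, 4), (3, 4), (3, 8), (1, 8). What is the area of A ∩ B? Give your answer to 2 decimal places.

14.00

The intersection is the polygon with vertices (6,9), (6,5), (3,5), (3,8), (1,8), (1,9).
By the shoelace formula its area is 14.00.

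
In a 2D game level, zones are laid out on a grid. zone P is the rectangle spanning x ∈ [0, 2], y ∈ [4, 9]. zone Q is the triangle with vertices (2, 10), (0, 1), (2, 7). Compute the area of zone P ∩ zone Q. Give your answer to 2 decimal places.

The intersection is the polygon with vertices (2,7), (1,4), (0.667,4), (1.778,9), (2,9).
By the shoelace formula its area is 2.39.

2.39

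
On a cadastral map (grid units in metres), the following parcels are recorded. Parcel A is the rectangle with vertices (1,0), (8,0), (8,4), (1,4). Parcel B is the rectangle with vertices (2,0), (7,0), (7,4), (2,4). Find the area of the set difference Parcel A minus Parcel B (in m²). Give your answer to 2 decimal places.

8.00

|Parcel A∩Parcel B|: x∈[2,7], y∈[0,4] → 5·4 = 20.
|Parcel A| = 28.
|Parcel A ∖ Parcel B| = |Parcel A| − |Parcel A∩Parcel B| = 28 − 20 = 8.00.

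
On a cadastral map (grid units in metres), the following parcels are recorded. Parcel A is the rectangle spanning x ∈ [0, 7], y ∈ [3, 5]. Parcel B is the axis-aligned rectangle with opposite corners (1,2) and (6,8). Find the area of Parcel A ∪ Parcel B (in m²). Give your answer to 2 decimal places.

34.00

By inclusion–exclusion:
Individual areas: |Parcel A| = 14, |Parcel B| = 30.
|Parcel A∩Parcel B|: x∈[1,6], y∈[3,5] → 5·2 = 10.
|Parcel A ∪ Parcel B| = 44 − 10 = 34.00.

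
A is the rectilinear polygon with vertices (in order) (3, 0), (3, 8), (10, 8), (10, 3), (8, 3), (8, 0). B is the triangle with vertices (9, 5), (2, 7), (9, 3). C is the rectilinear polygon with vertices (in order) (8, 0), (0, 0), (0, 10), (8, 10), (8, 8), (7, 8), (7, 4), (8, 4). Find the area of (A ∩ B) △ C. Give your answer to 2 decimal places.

|A ∩ B| = 6.8571.
|(A ∩ B) ∩ C| = 3.5893.
|(A ∩ B) △ C| = 6.8571 + 76 − 7.1786 = 75.68.

75.68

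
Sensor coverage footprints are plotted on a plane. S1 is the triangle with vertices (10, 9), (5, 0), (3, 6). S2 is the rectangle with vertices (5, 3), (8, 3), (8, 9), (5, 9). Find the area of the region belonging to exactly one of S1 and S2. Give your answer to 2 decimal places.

18.20

|S1| = 24, |S2| = 18, |S1∩S2| = 11.9.
|S1 △ S2| = |S1| + |S2| − 2·|S1∩S2| = 24 + 18 − 23.8 = 18.20.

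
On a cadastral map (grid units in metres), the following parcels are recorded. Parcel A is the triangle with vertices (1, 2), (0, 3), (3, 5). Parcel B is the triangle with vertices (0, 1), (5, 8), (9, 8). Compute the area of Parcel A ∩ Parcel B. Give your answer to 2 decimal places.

0.61

The intersection is the polygon with vertices (0.833,2.167), (2.727,4.818), (3,5), (1,2).
By the shoelace formula its area is 0.61.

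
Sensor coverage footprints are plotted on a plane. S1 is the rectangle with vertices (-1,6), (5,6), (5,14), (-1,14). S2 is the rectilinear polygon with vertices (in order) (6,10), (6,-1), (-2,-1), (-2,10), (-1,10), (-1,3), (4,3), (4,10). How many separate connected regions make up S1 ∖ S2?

S1 ∖ S2 is a single connected region.

1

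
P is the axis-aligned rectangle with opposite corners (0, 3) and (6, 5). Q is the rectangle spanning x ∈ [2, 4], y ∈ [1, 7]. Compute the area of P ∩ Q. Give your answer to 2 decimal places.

|P∩Q|: x∈[2,4], y∈[3,5] → 2·2 = 4.

4.00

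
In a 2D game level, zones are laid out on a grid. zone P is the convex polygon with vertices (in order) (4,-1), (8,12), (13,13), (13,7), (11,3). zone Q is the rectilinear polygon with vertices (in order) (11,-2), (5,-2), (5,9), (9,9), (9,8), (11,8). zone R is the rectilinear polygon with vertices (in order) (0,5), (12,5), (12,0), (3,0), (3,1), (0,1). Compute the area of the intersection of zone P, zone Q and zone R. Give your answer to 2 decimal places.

The intersection is the polygon with vertices (11,3), (5.75,0), (5,0), (5,2.25), (5.846,5), (11,5).
By the shoelace formula its area is 20.96.

20.96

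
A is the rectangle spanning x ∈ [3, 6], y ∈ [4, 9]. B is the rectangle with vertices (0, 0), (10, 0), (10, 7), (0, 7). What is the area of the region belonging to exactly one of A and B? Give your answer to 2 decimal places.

67.00

|A∩B|: x∈[3,6], y∈[4,7] → 3·3 = 9.
|A △ B| = |A| + |B| − 2·|A∩B| = 15 + 70 − 18 = 67.00.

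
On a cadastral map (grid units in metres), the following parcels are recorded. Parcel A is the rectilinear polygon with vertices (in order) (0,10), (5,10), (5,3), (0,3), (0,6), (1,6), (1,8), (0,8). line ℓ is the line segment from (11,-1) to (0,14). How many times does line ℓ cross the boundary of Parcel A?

2

The segment meets the boundary at (2.933,10), (5,7.182).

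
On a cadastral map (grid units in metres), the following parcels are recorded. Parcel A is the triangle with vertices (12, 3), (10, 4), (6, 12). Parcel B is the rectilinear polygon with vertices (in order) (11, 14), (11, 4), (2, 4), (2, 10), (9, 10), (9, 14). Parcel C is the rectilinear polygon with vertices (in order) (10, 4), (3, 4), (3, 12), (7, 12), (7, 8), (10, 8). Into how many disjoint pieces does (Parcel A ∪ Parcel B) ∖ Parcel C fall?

(Parcel A ∪ Parcel B) ∖ Parcel C splits into 2 disjoint pieces (area 6, area 20.8333).

2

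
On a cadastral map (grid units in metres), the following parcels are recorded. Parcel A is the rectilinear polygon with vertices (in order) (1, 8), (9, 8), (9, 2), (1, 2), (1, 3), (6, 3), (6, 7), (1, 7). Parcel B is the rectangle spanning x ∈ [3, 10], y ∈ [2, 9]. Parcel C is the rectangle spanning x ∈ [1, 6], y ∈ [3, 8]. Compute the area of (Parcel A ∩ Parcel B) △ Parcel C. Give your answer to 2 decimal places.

43.00

|Parcel A ∩ Parcel B| = 24.
|(Parcel A ∩ Parcel B) ∩ Parcel C| = 3.
|(Parcel A ∩ Parcel B) △ Parcel C| = 24 + 25 − 6 = 43.00.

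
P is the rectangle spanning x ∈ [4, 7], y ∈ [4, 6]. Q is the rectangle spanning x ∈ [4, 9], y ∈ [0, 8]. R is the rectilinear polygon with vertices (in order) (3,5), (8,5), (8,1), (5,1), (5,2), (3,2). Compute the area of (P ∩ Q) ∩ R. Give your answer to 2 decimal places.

The region (P ∩ Q) ∩ R is the polygon with vertices (7,4), (4,4), (4,5), (7,5).
By the shoelace formula its area is 3.00.

3.00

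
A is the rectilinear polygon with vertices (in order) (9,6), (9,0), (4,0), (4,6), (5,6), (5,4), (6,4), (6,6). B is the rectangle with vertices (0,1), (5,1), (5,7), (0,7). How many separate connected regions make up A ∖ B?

A ∖ B is a single connected region.

1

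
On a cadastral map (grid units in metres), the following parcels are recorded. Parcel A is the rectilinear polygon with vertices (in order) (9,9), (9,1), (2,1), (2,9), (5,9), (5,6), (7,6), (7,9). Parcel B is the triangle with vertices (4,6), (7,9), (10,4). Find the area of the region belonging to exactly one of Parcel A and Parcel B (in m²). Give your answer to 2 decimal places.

47.33

|Parcel A| = 50, |Parcel B| = 12, |Parcel A∩Parcel B| = 7.3333.
|Parcel A △ Parcel B| = |Parcel A| + |Parcel B| − 2·|Parcel A∩Parcel B| = 50 + 12 − 14.6667 = 47.33.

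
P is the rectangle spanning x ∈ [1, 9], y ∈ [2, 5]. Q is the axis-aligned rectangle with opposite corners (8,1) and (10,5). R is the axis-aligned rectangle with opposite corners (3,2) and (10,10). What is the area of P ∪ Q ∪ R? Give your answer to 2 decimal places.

64.00

By inclusion–exclusion:
Individual areas: |P| = 24, |Q| = 8, |R| = 56.
|P∩Q|: x∈[8,9], y∈[2,5] → 1·3 = 3.
|P∩R|: x∈[3,9], y∈[2,5] → 6·3 = 18.
|Q∩R|: x∈[8,10], y∈[2,5] → 2·3 = 6.
|P∩Q∩R| = 3.
|P ∪ Q ∪ R| = 88 − 27 + 3 = 64.00.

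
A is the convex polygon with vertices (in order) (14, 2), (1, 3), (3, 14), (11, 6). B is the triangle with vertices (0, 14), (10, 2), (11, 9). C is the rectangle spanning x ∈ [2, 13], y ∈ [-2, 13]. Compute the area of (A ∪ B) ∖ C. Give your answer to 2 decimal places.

5.51

|A ∪ B| = 86.7799.
|(A ∪ B) ∩ C| = 81.2723.
|(A ∪ B) ∖ C| = 86.7799 − 81.2723 = 5.51.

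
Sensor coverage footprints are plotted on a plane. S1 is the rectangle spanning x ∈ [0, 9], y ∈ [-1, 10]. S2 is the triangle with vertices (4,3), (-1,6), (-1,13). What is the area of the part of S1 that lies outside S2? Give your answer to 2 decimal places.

|S1| = 99, |S1∩S2| = 10.95.
|S1 ∖ S2| = |S1| − |S1∩S2| = 99 − 10.95 = 88.05.

88.05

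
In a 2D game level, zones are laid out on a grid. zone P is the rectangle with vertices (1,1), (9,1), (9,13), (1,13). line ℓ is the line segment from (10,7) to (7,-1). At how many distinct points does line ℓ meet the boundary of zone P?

The segment meets the boundary at (7.75,1), (9,4.333).

2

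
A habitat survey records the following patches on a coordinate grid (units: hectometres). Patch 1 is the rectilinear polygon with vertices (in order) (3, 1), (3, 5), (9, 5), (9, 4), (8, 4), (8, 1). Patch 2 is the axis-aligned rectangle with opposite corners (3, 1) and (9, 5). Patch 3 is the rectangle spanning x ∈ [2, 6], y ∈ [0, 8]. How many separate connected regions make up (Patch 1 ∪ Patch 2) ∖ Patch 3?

(Patch 1 ∪ Patch 2) ∖ Patch 3 is a single connected region.

1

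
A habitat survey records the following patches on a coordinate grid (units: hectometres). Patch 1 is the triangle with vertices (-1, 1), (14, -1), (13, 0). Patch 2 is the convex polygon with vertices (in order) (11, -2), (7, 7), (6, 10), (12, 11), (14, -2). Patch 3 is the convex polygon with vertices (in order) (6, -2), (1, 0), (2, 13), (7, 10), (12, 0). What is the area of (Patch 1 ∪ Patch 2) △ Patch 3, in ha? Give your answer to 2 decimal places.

|Patch 1 ∪ Patch 2| = 63.3786.
|(Patch 1 ∪ Patch 2) ∩ Patch 3| = 19.9291.
|(Patch 1 ∪ Patch 2) △ Patch 3| = 63.3786 + 100 − 39.8582 = 123.52.

123.52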